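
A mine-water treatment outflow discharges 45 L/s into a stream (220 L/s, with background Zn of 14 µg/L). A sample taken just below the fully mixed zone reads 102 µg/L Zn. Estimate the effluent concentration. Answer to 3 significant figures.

Mass balance: 220.0·14.00 + 45.00·Cₑ = 265.0·102.0
→ Cₑ = (265.0·102.0 − 220.0·14.00) / 45.00 = 532.2 µg/L.

532 µg/L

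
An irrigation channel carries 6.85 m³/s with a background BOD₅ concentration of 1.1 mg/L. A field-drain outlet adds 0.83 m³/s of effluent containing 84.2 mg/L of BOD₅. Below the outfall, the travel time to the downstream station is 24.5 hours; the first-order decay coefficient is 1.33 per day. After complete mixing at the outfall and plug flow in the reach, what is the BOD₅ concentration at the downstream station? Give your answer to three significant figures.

2.59 mg/L

Conservation of mass: C = (6.850·1.100 + 0.8300·84.20) / 7.680 = 77.42/7.680 = 10.08 mg/L.
First-order decay: C = 10.08·exp(−k·t) = 10.08·0.2572 = 2.593 mg/L.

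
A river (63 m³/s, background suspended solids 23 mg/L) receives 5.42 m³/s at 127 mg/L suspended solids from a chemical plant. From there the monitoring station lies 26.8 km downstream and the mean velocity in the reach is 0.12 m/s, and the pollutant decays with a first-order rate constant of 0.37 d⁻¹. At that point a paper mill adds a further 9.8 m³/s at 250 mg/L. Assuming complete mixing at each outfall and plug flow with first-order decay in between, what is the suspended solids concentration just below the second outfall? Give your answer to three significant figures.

Mixed concentration C = ΣQC/ΣQ = (63.00·23.00 + 5.420·127.0) / 68.42 = 2137/68.42 = 31.24 mg/L; combined flow 68.42 m³/s.
Travel time t = 26.8·1000 / 0.12 = 223300 s = 62.04 h.
Decay over the reach: 31.24·exp(−kt) = 31.24·0.3843 = 12.00 mg/L.
Second outfall: C = (68.42·12.00 + 9.800·250.0)/78.22 = 41.82 mg/L.

41.8 mg/L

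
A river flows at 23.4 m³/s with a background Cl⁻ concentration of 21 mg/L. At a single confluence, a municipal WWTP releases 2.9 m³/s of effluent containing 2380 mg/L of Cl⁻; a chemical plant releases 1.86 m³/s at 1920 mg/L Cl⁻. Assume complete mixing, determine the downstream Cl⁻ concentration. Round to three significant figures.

Mixed concentration C = ΣQC/ΣQ = (23.40·21.00 + 2.900·2380 + 1.860·1920) / 28.16 = 10960/28.16 = 389.4 mg/L.

389 mg/L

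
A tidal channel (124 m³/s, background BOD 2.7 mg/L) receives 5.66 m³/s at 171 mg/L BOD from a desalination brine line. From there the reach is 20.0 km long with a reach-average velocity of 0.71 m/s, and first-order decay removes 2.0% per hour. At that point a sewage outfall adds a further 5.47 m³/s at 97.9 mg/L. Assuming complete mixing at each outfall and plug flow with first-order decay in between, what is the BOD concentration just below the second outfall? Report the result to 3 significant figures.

Mass balance: C = (124.0·2.700 + 5.660·171.0) / 129.7 = 1303/129.7 = 10.05 mg/L; combined flow 129.7 m³/s.
Travel time t = 20.0·1000 / 0.71 = 28170 s = 7.825 h.
2.0%/h lost → k = −ln(1 − 0.02) = 0.02020 h⁻¹.
Applying C = C₀e^(−kt): 10.05 × 0.8538 = 8.578 mg/L.
At the second outfall, C = (129.7·8.578 + 5.470·97.90) / (129.7 + 5.470) = 12.19 mg/L.

12.2 mg/L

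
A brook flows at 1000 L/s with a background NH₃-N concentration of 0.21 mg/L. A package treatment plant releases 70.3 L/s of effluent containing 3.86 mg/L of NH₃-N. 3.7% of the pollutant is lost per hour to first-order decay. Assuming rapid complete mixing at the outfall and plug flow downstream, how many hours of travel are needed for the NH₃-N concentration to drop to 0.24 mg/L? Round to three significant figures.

Conservation of mass: C = (1000·0.2100 + 70.30·3.860) / 1070 = 481.4/1070 = 0.4497 mg/L.
3.7%/h lost → k = −ln(1 − 0.037) = 0.03770 h⁻¹.
0.4497·exp(−k·t) = 0.24 → t = ln(0.4497/0.24)/k = 59970 s = 16.66 h.

16.7 h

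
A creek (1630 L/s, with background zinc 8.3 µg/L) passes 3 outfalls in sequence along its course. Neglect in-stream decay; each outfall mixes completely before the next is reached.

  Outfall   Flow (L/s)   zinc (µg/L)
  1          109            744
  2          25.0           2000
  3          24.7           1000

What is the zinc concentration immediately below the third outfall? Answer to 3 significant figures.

94.7 µg/L

Below outfall 1: Q → 1739 L/s, C = (1630·8.300 + 109.0·744.0)/1739 = 54.41 µg/L.
Below outfall 2: Q → 1764 L/s, C = (1739·54.41 + 25.00·2000)/1764 = 81.99 µg/L.
Below outfall 3: Q → 1789 L/s, C = (1764·81.99 + 24.70·1000)/1789 = 94.66 µg/L.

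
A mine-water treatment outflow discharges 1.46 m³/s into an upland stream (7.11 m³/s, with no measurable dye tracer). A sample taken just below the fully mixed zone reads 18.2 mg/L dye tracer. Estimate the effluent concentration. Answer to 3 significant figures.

107 mg/L

Mass balance: 7.110·0 + 1.460·Cₑ = 8.570·18.20
→ Cₑ = (8.570·18.20 − 7.110·0) / 1.460 = 106.8 mg/L.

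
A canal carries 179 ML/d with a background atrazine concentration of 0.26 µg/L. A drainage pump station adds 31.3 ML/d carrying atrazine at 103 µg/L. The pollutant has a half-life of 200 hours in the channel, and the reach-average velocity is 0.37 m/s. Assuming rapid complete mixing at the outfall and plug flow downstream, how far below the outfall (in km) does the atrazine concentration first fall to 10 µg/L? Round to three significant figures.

170 km

After mixing, C = (179.0·0.2600 + 31.30·103.0) / 210.3 = 3270/210.3 = 15.55 µg/L.
Half-life 200 h → k = ln 2 / 200 = 0.003466 h⁻¹ = 0.08318 d⁻¹.
Set 15.55·exp(−k·t) = 10 → t = ln(15.55/10)/k = 458700 s = 127.4 h.
Distance = v·t = 0.37·458700 = 169700 m = 169.7 km.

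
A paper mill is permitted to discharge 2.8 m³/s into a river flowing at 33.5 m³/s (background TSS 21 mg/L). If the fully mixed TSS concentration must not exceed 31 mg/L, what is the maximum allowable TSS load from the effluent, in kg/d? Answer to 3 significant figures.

Mass balance at the limit: 33.50·21.00 + 2.800·Cₑ = 36.30·31 → Cₑ = 150.6 mg/L.
Load = 2.800 m³/s × 150.6 g/m³ × 86 400 s/d = 36440 kg/d.

36400 kg/d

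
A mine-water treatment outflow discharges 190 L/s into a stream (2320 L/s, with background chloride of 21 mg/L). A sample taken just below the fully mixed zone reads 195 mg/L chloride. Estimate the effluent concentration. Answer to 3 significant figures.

Mass balance: 2320·21.00 + 190.0·Cₑ = 2510·195.0
→ Cₑ = (2510·195.0 − 2320·21.00) / 190.0 = 2320 mg/L.

2320 mg/L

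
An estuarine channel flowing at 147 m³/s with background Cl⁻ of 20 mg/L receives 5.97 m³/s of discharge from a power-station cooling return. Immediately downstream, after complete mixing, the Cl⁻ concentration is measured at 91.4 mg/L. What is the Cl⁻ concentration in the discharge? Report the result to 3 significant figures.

1850 mg/L

Mass balance: 147.0·20.00 + 5.970·Cₑ = 153.0·91.40
→ Cₑ = (153.0·91.40 − 147.0·20.00) / 5.970 = 1849 mg/L.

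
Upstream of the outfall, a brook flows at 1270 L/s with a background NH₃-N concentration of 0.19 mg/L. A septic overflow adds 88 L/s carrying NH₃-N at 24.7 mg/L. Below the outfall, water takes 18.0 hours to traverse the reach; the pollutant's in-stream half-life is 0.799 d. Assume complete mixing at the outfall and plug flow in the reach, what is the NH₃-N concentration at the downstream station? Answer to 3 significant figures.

After mixing, C = (1270·0.1900 + 88.00·24.70) / 1358 = 2415/1358 = 1.778 mg/L.
Half-life 0.799 d → k = ln 2 / 0.799 = 0.8675 d⁻¹.
First-order decay: C = 1.778·exp(−k·t) = 1.778·0.5217 = 0.9277 mg/L.

0.928 mg/L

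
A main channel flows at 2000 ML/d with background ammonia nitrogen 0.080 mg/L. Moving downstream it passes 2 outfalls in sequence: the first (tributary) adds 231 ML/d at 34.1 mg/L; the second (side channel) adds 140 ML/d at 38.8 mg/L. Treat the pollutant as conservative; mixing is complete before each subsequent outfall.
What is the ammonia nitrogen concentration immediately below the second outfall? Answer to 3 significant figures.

Outfall 1: combined Q = 2231 ML/d; C = (2000·0.08000 + 231.0·34.10)/2231 = 3.602 mg/L.
Outfall 2: combined Q = 2371 ML/d; C = (2231·3.602 + 140.0·38.80)/2371 = 5.681 mg/L.

5.68 mg/L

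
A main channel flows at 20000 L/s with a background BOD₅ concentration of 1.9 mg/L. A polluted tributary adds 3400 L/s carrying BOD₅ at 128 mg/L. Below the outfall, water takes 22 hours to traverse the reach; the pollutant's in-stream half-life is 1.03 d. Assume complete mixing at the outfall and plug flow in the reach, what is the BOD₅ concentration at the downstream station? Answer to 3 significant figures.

10.9 mg/L

Mass balance: C = (20000·1.900 + 3400·128.0) / 23400 = 473200/23400 = 20.22 mg/L.
Half-life 1.03 d → k = ln 2 / 1.03 = 0.6730 d⁻¹.
First-order decay: C = 20.22·exp(−k·t) = 20.22·0.5396 = 10.91 mg/L.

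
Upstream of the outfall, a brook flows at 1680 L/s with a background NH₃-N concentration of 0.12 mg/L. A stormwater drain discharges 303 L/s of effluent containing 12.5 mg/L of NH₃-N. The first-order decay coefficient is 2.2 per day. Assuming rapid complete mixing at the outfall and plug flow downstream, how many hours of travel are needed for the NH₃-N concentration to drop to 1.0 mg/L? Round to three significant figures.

Mixed concentration C = ΣQC/ΣQ = (1680·0.1200 + 303.0·12.50) / 1983 = 3989/1983 = 2.012 mg/L.
2.012·exp(−k·t) = 1.0 → t = ln(2.012/1.0)/k = 27450 s = 7.625 h.

7.62 h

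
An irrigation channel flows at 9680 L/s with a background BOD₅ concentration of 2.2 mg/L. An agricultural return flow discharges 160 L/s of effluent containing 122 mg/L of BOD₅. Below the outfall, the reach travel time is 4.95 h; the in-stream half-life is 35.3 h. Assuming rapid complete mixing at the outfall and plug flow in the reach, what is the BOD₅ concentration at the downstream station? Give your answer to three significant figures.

After mixing, C = (9680·2.200 + 160.0·122.0) / 9840 = 40820/9840 = 4.148 mg/L.
Half-life 35.3 h → k = ln 2 / 35.3 = 0.01964 h⁻¹ = 0.4713 d⁻¹.
After decay, C = 4.148 × e^(−kt) = 4.148 × 0.9074 = 3.764 mg/L.

3.76 mg/L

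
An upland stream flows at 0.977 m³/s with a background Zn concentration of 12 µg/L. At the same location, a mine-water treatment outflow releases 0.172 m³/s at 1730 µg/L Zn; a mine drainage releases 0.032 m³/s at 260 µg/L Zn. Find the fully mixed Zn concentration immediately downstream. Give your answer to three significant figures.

269 µg/L

Flow-weighted average: C = (0.9770·12.00 + 0.1720·1730 + 0.03200·260.0) / 1.181 = 317.6/1.181 = 268.9 µg/L.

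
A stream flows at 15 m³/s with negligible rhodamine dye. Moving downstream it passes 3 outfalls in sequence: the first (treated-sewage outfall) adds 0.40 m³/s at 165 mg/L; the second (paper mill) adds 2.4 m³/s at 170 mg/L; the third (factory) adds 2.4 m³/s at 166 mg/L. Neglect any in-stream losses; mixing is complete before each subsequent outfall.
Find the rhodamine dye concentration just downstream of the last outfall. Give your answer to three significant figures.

Below outfall 1: Q → 15.40 m³/s, C = (15.00·0 + 0.4000·165.0)/15.40 = 4.286 mg/L.
Below outfall 2: Q → 17.80 m³/s, C = (15.40·4.286 + 2.400·170.0)/17.80 = 26.63 mg/L.
Below outfall 3: Q → 20.20 m³/s, C = (17.80·26.63 + 2.400·166.0)/20.20 = 43.19 mg/L.

43.2 mg/L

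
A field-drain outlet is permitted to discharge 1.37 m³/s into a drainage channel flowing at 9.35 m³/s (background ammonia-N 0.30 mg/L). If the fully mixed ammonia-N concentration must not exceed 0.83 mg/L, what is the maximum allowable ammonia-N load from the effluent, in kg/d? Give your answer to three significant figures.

Mass balance at the limit: 9.350·0.3000 + 1.370·Cₑ = 10.72·0.83 → Cₑ = 4.447 mg/L.
Load = 1.370 m³/s × 4.447 g/m³ × 86 400 s/d = 526.4 kg/d.

526 kg/d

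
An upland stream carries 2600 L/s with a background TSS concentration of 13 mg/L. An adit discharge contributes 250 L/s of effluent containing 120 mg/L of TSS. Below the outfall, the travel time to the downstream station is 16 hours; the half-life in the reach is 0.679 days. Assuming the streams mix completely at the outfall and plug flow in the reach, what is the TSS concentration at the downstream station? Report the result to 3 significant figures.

Flow-weighted average: C = (2600·13.00 + 250.0·120.0) / 2850 = 63800/2850 = 22.39 mg/L.
Half-life 0.679 d → k = ln 2 / 0.679 = 1.021 d⁻¹.
Applying C = C₀e^(−kt): 22.39 × 0.5063 = 11.33 mg/L.

11.3 mg/L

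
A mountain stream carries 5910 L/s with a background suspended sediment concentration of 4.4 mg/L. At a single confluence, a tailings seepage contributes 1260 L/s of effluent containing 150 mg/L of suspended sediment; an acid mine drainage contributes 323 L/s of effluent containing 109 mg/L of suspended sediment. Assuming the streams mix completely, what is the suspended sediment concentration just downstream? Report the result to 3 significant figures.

Mass balance: C = (5910·4.400 + 1260·150.0 + 323.0·109.0) / 7493 = 250200/7493 = 33.39 mg/L.

33.4 mg/L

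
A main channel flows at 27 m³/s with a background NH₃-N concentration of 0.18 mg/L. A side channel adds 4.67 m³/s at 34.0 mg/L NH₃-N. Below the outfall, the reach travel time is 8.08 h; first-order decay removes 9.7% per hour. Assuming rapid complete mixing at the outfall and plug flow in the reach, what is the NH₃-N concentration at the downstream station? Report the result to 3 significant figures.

2.27 mg/L

Mixed concentration C = ΣQC/ΣQ = (27.00·0.1800 + 4.670·34.00) / 31.67 = 163.6/31.67 = 5.167 mg/L.
9.7%/h lost → k = −ln(1 − 0.097) = 0.1020 h⁻¹.
After decay, C = 5.167 × e^(−kt) = 5.167 × 0.4385 = 2.266 mg/L.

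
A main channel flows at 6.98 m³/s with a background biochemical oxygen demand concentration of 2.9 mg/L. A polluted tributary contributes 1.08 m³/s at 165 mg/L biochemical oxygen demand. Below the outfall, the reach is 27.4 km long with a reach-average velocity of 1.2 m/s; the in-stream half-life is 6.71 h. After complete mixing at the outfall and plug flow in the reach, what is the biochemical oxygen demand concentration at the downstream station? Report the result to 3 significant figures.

12.8 mg/L

After mixing, C = (6.980·2.900 + 1.080·165.0) / 8.060 = 198.4/8.060 = 24.62 mg/L.
Travel time t = 27.4·1000 / 1.2 = 22830 s = 6.343 h.
Half-life 6.71 h → k = ln 2 / 6.71 = 0.1033 h⁻¹ = 2.479 d⁻¹.
First-order decay: C = 24.62·exp(−k·t) = 24.62·0.5193 = 12.79 mg/L.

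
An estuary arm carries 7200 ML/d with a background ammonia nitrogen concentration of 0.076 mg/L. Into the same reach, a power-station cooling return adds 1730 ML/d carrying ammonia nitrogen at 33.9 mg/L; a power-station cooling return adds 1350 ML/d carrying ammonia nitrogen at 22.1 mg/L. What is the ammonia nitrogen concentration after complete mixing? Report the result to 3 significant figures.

Mixed concentration C = ΣQC/ΣQ = (7200·0.07600 + 1730·33.90 + 1350·22.10) / 10280 = 89030/10280 = 8.660 mg/L.

8.66 mg/L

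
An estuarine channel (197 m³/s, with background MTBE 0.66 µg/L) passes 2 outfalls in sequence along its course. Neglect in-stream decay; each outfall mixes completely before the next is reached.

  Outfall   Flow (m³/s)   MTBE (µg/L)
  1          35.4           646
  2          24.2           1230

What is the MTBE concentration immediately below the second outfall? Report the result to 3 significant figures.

206 µg/L

After outfall 1: Q = 197.0 + 35.40 = 232.4 m³/s; C = (197.0·0.6600 + 35.40·646.0)/232.4 = 98.96 µg/L.
After outfall 2: Q = 232.4 + 24.20 = 256.6 m³/s; C = (232.4·98.96 + 24.20·1230)/256.6 = 205.6 µg/L.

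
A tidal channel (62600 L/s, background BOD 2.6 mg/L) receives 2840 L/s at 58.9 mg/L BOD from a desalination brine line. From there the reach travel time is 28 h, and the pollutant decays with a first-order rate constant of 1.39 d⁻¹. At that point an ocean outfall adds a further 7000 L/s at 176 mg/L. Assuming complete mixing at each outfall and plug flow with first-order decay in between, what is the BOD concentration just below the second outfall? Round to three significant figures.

Mixed concentration C = ΣQC/ΣQ = (62600·2.600 + 2840·58.90) / 65440 = 330000/65440 = 5.043 mg/L; combined flow 65440 L/s.
First-order decay: C = 5.043·exp(−k·t) = 5.043·0.1976 = 0.9964 mg/L.
At the second outfall, C = (65440·0.9964 + 7000·176.0) / (65440 + 7000) = 17.91 mg/L.

17.9 mg/L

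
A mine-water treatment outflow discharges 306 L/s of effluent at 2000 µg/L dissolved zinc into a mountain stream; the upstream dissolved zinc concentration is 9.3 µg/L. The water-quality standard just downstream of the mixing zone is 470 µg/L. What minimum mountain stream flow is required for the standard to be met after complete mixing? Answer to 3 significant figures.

Set C_mix = 470: (Q·9.300 + 306.0·2000) / (Q + 306.0) = 470
→ Q = 306.0·(2000 − 470)/(470 − 9.300) = 1016 L/s.

1020 L/s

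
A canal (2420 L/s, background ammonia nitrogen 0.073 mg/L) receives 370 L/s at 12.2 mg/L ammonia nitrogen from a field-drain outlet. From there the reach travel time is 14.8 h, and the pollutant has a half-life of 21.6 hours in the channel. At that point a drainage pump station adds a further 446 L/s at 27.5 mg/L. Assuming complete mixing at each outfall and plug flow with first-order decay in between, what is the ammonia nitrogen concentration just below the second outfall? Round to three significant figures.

4.69 mg/L

After mixing, C = (2420·0.07300 + 370.0·12.20) / 2790 = 4691/2790 = 1.681 mg/L; combined flow 2790 L/s.
Half-life 21.6 h → k = ln 2 / 21.6 = 0.03209 h⁻¹ = 0.7702 d⁻¹.
After decay, C = 1.681 × e^(−kt) = 1.681 × 0.6219 = 1.046 mg/L.
At the second outfall, C = (2790·1.046 + 446.0·27.50) / (2790 + 446.0) = 4.692 mg/L.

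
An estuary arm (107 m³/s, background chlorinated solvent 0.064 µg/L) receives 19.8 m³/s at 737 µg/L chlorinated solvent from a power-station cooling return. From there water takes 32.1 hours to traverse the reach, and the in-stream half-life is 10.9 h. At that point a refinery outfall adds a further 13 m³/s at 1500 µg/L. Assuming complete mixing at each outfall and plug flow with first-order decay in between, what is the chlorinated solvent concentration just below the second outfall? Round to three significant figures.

153 µg/L

Conservation of mass: C = (107.0·0.06400 + 19.80·737.0) / 126.8 = 14600/126.8 = 115.1 µg/L; combined flow 126.8 m³/s.
Half-life 10.9 h → k = ln 2 / 10.9 = 0.06359 h⁻¹ = 1.526 d⁻¹.
After decay, C = 115.1 × e^(−kt) = 115.1 × 0.1299 = 14.95 µg/L.
Second outfall: C = (126.8·14.95 + 13.00·1500)/139.8 = 153.0 µg/L.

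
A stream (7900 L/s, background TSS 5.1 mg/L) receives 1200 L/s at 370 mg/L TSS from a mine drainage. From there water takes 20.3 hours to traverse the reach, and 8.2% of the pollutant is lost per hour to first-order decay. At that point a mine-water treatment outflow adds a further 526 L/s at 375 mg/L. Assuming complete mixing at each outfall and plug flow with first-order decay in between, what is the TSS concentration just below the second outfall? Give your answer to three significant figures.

29.3 mg/L

Mass balance: C = (7900·5.100 + 1200·370.0) / 9100 = 484300/9100 = 53.22 mg/L; combined flow 9100 L/s.
8.2%/h lost → k = −ln(1 − 0.082) = 0.08556 h⁻¹.
After decay, C = 53.22 × e^(−kt) = 53.22 × 0.1761 = 9.371 mg/L.
Second outfall: C = (9100·9.371 + 526.0·375.0)/9626 = 29.35 mg/L.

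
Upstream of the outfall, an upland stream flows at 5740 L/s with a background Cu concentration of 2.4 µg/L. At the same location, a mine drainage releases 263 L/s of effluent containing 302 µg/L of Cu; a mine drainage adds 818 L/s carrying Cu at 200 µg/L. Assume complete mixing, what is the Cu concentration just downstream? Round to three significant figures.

37.6 µg/L

After mixing, C = (5740·2.400 + 263.0·302.0 + 818.0·200.0) / 6821 = 256800/6821 = 37.65 µg/L.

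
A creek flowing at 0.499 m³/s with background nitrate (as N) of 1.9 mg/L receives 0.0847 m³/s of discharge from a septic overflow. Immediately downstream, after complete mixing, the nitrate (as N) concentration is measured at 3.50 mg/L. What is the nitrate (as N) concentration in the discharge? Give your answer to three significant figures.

Mass balance: 0.4990·1.900 + 0.08470·Cₑ = 0.5837·3.500
→ Cₑ = (0.5837·3.500 − 0.4990·1.900) / 0.08470 = 12.93 mg/L.

12.9 mg/L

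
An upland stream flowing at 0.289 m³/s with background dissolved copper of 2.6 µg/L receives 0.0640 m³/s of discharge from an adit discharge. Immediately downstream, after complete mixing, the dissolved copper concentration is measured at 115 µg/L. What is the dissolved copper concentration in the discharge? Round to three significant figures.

623 µg/L

Mass balance: 0.2890·2.600 + 0.06400·Cₑ = 0.3530·115.0
→ Cₑ = (0.3530·115.0 − 0.2890·2.600) / 0.06400 = 622.6 µg/L.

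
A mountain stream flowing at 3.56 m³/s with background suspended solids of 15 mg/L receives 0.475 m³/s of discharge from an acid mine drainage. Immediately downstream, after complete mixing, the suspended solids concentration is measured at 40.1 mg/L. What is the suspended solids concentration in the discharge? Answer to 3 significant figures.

Mass balance: 3.560·15.00 + 0.4750·Cₑ = 4.035·40.10
→ Cₑ = (4.035·40.10 − 3.560·15.00) / 0.4750 = 228.2 mg/L.

228 mg/L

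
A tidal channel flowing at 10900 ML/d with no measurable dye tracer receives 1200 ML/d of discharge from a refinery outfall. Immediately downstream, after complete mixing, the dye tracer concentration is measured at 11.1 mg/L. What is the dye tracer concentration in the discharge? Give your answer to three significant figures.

Mass balance: 10900·0 + 1200·Cₑ = 12100·11.10
→ Cₑ = (12100·11.10 − 10900·0) / 1200 = 111.9 mg/L.

112 mg/L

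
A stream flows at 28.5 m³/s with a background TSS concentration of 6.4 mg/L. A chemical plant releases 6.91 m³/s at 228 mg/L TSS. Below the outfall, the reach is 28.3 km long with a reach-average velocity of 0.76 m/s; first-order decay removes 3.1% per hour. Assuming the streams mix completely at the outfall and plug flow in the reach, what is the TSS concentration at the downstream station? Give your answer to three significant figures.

35.8 mg/L

After mixing, C = (28.50·6.400 + 6.910·228.0) / 35.41 = 1758/35.41 = 49.64 mg/L.
Travel time t = 28.3·1000 / 0.76 = 37240 s = 10.34 h.
3.1%/h lost → k = −ln(1 − 0.031) = 0.03149 h⁻¹.
First-order decay: C = 49.64·exp(−k·t) = 49.64·0.7220 = 35.84 mg/L.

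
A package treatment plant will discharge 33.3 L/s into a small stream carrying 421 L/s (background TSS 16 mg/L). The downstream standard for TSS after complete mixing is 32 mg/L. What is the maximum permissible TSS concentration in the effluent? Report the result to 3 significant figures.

At the limit, (Qr·Cr + Qe·Cₑ)/(Qr + Qe) = 32:
Cₑ = (454.3·32 − 421.0·16.00) / 33.30 = 234.3 mg/L.

234 mg/L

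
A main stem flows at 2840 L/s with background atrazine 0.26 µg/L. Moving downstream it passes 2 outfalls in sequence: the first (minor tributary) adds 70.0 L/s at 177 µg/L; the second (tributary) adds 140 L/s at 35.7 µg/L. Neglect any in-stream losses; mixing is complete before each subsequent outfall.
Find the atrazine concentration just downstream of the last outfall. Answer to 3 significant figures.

5.94 µg/L

After outfall 1: Q = 2840 + 70.00 = 2910 L/s; C = (2840·0.2600 + 70.00·177.0)/2910 = 4.511 µg/L.
After outfall 2: Q = 2910 + 140.0 = 3050 L/s; C = (2910·4.511 + 140.0·35.70)/3050 = 5.943 µg/L.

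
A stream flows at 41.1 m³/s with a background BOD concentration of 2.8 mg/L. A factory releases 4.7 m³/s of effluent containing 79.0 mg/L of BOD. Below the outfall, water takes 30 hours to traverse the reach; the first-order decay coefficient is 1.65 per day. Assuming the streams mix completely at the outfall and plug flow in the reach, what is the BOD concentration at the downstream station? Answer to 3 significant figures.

Mass balance: C = (41.10·2.800 + 4.700·79.00) / 45.80 = 486.4/45.80 = 10.62 mg/L.
After decay, C = 10.62 × e^(−kt) = 10.62 × 0.1271 = 1.350 mg/L.

1.35 mg/L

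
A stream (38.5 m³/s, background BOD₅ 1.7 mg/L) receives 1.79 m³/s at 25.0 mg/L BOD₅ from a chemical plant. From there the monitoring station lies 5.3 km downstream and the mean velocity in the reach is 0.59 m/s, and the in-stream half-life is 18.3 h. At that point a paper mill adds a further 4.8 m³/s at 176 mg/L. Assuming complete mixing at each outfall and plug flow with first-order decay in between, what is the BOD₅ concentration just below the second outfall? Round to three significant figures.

Mass balance: C = (38.50·1.700 + 1.790·25.00) / 40.29 = 110.2/40.29 = 2.735 mg/L; combined flow 40.29 m³/s.
Travel time t = 5.3·1000 / 0.59 = 8983 s = 2.495 h.
Half-life 18.3 h → k = ln 2 / 18.3 = 0.03788 h⁻¹ = 0.9090 d⁻¹.
After decay, C = 2.735 × e^(−kt) = 2.735 × 0.9098 = 2.488 mg/L.
Second outfall: C = (40.29·2.488 + 4.800·176.0)/45.09 = 20.96 mg/L.

21.0 mg/L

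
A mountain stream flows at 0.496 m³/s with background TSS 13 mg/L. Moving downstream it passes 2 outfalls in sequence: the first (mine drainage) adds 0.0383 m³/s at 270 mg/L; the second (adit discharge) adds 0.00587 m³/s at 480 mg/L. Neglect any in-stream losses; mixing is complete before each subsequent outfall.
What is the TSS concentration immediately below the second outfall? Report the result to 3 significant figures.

Below outfall 1: Q → 0.5343 m³/s, C = (0.4960·13.00 + 0.03830·270.0)/0.5343 = 31.42 mg/L.
Below outfall 2: Q → 0.5402 m³/s, C = (0.5343·31.42 + 0.005870·480.0)/0.5402 = 36.30 mg/L.

36.3 mg/L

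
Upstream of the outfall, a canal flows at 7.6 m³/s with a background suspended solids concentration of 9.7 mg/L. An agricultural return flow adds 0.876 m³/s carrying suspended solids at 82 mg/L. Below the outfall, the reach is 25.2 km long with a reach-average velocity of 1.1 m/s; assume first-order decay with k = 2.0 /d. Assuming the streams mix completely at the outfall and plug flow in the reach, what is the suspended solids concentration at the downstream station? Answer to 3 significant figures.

After mixing, C = (7.600·9.700 + 0.8760·82.00) / 8.476 = 145.6/8.476 = 17.17 mg/L.
Travel time t = 25.2·1000 / 1.1 = 22910 s = 6.364 h.
After decay, C = 17.17 × e^(−kt) = 17.17 × 0.5884 = 10.10 mg/L.

10.1 mg/L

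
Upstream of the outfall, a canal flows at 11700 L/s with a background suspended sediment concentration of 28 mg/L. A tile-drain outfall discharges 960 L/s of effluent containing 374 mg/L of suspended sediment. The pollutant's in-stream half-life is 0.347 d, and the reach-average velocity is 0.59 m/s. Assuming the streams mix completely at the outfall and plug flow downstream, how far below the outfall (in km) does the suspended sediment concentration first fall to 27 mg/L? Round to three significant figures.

Conservation of mass: C = (11700·28.00 + 960.0·374.0) / 12660 = 686600/12660 = 54.24 mg/L.
Half-life 0.347 d → k = ln 2 / 0.347 = 1.998 d⁻¹.
Set 54.24·exp(−k·t) = 27 → t = ln(54.24/27)/k = 30170 s = 8.381 h.
Distance = v·t = 0.59·30170 = 17800 m = 17.80 km.

17.8 km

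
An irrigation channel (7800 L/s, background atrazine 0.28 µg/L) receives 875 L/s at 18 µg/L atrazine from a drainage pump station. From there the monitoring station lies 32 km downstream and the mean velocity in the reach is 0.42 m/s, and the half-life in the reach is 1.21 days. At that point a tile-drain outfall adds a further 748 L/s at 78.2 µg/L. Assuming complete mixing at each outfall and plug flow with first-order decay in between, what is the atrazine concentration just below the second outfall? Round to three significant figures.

After mixing, C = (7800·0.2800 + 875.0·18.00) / 8675 = 17930/8675 = 2.067 µg/L; combined flow 8675 L/s.
Travel time t = 32·1000 / 0.42 = 76190 s = 21.16 h.
Half-life 1.21 d → k = ln 2 / 1.21 = 0.5728 d⁻¹.
Decay over the reach: 2.067·exp(−kt) = 2.067·0.6034 = 1.247 µg/L.
At the second outfall, C = (8675·1.247 + 748.0·78.20) / (8675 + 748.0) = 7.356 µg/L.

7.36 µg/L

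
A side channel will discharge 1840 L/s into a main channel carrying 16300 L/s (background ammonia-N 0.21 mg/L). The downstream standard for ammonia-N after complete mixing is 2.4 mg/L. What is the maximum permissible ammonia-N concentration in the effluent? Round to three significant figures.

At the limit, (Qr·Cr + Qe·Cₑ)/(Qr + Qe) = 2.4:
Cₑ = (18140·2.4 − 16300·0.2100) / 1840 = 21.80 mg/L.

21.8 mg/L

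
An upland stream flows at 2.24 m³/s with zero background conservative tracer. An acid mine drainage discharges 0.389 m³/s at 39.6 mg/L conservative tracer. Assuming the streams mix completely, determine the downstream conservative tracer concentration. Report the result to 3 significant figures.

5.86 mg/L

Flow-weighted average: C = (2.240·0 + 0.3890·39.60) / 2.629 = 15.40/2.629 = 5.859 mg/L.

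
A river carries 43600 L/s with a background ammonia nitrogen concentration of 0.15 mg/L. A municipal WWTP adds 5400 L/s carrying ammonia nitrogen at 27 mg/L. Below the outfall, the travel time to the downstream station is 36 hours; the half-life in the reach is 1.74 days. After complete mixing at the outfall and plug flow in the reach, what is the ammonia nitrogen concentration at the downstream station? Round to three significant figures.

Flow-weighted average: C = (43600·0.1500 + 5400·27.00) / 49000 = 152300/49000 = 3.109 mg/L.
Half-life 1.74 d → k = ln 2 / 1.74 = 0.3984 d⁻¹.
First-order decay: C = 3.109·exp(−k·t) = 3.109·0.5502 = 1.710 mg/L.

1.71 mg/L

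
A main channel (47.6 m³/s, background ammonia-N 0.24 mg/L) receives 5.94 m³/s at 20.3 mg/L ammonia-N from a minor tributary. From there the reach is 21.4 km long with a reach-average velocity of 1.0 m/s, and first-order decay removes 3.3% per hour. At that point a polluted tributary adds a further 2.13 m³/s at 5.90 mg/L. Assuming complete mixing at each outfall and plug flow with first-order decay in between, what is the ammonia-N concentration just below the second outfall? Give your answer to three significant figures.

Flow-weighted average: C = (47.60·0.2400 + 5.940·20.30) / 53.54 = 132.0/53.54 = 2.466 mg/L; combined flow 53.54 m³/s.
Travel time t = 21.4·1000 / 1.0 = 21400 s = 5.944 h.
3.3%/h lost → k = −ln(1 − 0.033) = 0.03356 h⁻¹.
First-order decay: C = 2.466·exp(−k·t) = 2.466·0.8192 = 2.020 mg/L.
At the second outfall, C = (53.54·2.020 + 2.130·5.900) / (53.54 + 2.130) = 2.168 mg/L.

2.17 mg/L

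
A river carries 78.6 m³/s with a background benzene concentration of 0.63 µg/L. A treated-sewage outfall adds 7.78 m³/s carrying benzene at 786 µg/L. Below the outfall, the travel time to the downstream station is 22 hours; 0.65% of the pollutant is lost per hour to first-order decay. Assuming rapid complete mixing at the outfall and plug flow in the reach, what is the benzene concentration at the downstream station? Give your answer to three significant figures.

61.8 µg/L

Mass balance: C = (78.60·0.6300 + 7.780·786.0) / 86.38 = 6165/86.38 = 71.37 µg/L.
0.65%/h lost → k = −ln(1 − 0.0065) = 0.006521 h⁻¹.
First-order decay: C = 71.37·exp(−k·t) = 71.37·0.8663 = 61.83 µg/L.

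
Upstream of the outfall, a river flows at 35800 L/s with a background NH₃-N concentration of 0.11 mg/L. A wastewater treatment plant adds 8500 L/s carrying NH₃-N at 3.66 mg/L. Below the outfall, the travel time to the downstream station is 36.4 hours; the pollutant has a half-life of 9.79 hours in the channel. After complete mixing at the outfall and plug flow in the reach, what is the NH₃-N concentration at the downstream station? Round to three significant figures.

Mass balance: C = (35800·0.1100 + 8500·3.660) / 44300 = 35050/44300 = 0.7912 mg/L.
Half-life 9.79 h → k = ln 2 / 9.79 = 0.07080 h⁻¹ = 1.699 d⁻¹.
After decay, C = 0.7912 × e^(−kt) = 0.7912 × 0.07599 = 0.06012 mg/L.

0.0601 mg/L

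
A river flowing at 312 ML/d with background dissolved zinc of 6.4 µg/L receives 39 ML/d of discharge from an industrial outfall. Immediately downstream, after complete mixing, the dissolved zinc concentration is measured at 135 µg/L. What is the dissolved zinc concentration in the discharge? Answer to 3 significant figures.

1160 µg/L

Mass balance: 312.0·6.400 + 39.00·Cₑ = 351.0·135.0
→ Cₑ = (351.0·135.0 − 312.0·6.400) / 39.00 = 1164 µg/L.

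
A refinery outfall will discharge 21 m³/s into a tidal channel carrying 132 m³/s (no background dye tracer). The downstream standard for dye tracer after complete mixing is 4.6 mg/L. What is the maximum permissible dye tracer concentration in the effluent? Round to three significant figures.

33.5 mg/L

At the limit, (Qr·Cr + Qe·Cₑ)/(Qr + Qe) = 4.6:
Cₑ = (153.0·4.6 − 132.0·0) / 21.00 = 33.51 mg/L.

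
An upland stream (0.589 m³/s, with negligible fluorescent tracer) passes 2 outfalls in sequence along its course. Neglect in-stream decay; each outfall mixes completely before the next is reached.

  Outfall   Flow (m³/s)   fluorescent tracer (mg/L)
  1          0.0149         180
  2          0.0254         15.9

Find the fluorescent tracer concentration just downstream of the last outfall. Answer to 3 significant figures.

4.90 mg/L

Outfall 1: combined Q = 0.6039 m³/s; C = (0.5890·0 + 0.01490·180.0)/0.6039 = 4.441 mg/L.
Outfall 2: combined Q = 0.6293 m³/s; C = (0.6039·4.441 + 0.02540·15.90)/0.6293 = 4.904 mg/L.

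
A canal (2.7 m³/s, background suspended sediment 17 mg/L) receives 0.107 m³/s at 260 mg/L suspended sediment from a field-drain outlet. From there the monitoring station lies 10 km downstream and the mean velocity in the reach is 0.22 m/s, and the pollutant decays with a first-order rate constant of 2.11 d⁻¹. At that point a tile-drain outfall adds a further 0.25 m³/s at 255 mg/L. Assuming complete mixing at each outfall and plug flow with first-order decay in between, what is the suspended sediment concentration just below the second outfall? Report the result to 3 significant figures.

28.8 mg/L

After mixing, C = (2.700·17.00 + 0.1070·260.0) / 2.807 = 73.72/2.807 = 26.26 mg/L; combined flow 2.807 m³/s.
Travel time t = 10·1000 / 0.22 = 45450 s = 12.63 h.
Decay over the reach: 26.26·exp(−kt) = 26.26·0.3295 = 8.655 mg/L.
At the second outfall, C = (2.807·8.655 + 0.2500·255.0) / (2.807 + 0.2500) = 28.80 mg/L.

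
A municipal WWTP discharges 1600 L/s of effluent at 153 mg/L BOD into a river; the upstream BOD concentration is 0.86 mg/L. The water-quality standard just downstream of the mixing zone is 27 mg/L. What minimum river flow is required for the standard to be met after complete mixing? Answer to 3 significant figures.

7710 L/s

Set C_mix = 27: (Q·0.8600 + 1600·153.0) / (Q + 1600) = 27
→ Q = 1600·(153.0 − 27)/(27 − 0.8600) = 7712 L/s.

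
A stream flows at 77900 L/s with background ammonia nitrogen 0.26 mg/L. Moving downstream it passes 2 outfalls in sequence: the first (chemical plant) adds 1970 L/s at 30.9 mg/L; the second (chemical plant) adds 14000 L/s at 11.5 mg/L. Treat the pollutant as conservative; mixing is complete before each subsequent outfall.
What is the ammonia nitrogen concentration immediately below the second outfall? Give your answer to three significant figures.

2.58 mg/L

Below outfall 1: Q → 79870 L/s, C = (77900·0.2600 + 1970·30.90)/79870 = 1.016 mg/L.
Below outfall 2: Q → 93870 L/s, C = (79870·1.016 + 14000·11.50)/93870 = 2.579 mg/L.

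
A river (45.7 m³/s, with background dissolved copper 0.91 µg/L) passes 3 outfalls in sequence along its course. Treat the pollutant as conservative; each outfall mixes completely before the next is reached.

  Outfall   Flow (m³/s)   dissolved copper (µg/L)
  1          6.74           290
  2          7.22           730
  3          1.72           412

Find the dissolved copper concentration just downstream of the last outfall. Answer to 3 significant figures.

After outfall 1: Q = 45.70 + 6.740 = 52.44 m³/s; C = (45.70·0.9100 + 6.740·290.0)/52.44 = 38.07 µg/L.
After outfall 2: Q = 52.44 + 7.220 = 59.66 m³/s; C = (52.44·38.07 + 7.220·730.0)/59.66 = 121.8 µg/L.
After outfall 3: Q = 59.66 + 1.720 = 61.38 m³/s; C = (59.66·121.8 + 1.720·412.0)/61.38 = 129.9 µg/L.

130 µg/L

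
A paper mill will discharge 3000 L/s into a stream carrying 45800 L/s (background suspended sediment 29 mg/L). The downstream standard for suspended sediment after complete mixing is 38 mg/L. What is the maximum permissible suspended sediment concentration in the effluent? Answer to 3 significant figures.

At the limit, (Qr·Cr + Qe·Cₑ)/(Qr + Qe) = 38:
Cₑ = (48800·38 − 45800·29.00) / 3000 = 175.4 mg/L.

175 mg/L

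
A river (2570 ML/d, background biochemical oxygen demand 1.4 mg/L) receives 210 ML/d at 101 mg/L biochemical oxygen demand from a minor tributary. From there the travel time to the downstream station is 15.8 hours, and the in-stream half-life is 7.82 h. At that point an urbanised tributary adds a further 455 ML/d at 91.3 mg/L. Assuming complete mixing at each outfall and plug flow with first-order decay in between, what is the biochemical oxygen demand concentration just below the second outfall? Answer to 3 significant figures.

14.7 mg/L

Mixed concentration C = ΣQC/ΣQ = (2570·1.400 + 210.0·101.0) / 2780 = 24810/2780 = 8.924 mg/L; combined flow 2780 ML/d.
Half-life 7.82 h → k = ln 2 / 7.82 = 0.08864 h⁻¹ = 2.127 d⁻¹.
First-order decay: C = 8.924·exp(−k·t) = 8.924·0.2465 = 2.200 mg/L.
At the second outfall, C = (2780·2.200 + 455.0·91.30) / (2780 + 455.0) = 14.73 mg/L.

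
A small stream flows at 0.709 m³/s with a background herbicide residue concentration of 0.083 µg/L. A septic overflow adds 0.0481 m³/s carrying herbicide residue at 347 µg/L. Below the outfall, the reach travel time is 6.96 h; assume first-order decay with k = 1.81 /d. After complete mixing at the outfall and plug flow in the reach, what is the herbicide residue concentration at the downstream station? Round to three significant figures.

After mixing, C = (0.7090·0.08300 + 0.04810·347.0) / 0.7571 = 16.75/0.7571 = 22.12 µg/L.
Applying C = C₀e^(−kt): 22.12 × 0.5916 = 13.09 µg/L.

13.1 µg/L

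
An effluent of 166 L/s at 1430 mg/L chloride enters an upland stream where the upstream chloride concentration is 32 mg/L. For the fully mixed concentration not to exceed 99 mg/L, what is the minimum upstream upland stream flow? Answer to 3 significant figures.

3300 L/s

Set C_mix = 99: (Q·32.00 + 166.0·1430) / (Q + 166.0) = 99
→ Q = 166.0·(1430 − 99)/(99 − 32.00) = 3298 L/s.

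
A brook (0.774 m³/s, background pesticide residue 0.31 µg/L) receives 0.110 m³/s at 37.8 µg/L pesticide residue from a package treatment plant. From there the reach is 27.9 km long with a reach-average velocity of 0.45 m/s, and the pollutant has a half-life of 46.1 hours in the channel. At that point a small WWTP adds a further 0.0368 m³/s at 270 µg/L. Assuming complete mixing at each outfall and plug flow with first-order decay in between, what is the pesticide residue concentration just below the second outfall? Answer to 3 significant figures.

14.5 µg/L

Flow-weighted average: C = (0.7740·0.3100 + 0.1100·37.80) / 0.8840 = 4.398/0.8840 = 4.975 µg/L; combined flow 0.8840 m³/s.
Travel time t = 27.9·1000 / 0.45 = 62000 s = 17.22 h.
Half-life 46.1 h → k = ln 2 / 46.1 = 0.01504 h⁻¹ = 0.3609 d⁻¹.
Applying C = C₀e^(−kt): 4.975 × 0.7719 = 3.840 µg/L.
At the second outfall, C = (0.8840·3.840 + 0.03680·270.0) / (0.8840 + 0.03680) = 14.48 µg/L.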